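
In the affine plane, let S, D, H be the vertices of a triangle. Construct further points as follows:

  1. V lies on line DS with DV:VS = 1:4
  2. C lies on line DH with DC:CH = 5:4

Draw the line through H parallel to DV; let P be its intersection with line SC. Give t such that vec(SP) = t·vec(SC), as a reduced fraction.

t = 9/5

Assign S = (0, 0), D = (1, 0), H = (0, 1) — the answer is frame-independent, so this choice is without loss of generality.
1. V lies on line DS with DV:VS = 1:4 ⇒ V = (4/5, 0)
2. C lies on line DH with DC:CH = 5:4 ⇒ C = (4/9, 5/9)
through H parallel to DV: direction (-1/5, 0); meets SC at P = (4/5, 1)
P = S + t·(C−S) with t = 9/5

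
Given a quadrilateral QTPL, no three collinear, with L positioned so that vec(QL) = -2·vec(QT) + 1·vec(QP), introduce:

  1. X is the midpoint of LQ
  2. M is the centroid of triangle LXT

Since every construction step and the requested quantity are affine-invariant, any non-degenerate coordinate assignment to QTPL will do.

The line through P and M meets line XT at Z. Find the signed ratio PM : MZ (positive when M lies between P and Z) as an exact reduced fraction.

PM:MZ = 8

Assign Q = (0, 0), T = (1, 0), P = (0, 1), L = (-2, 1) — the answer is frame-independent, so this choice is without loss of generality.
1. X is the midpoint of LQ ⇒ X = (-1, 1/2)
2. M is the centroid of triangle LXT ⇒ M = (-2/3, 1/2)
line PM meets XT at Z = (-3/4, 7/16)
M = P + t·(Z−P) with t = 8/9, so PM:MZ = 8/9:1/9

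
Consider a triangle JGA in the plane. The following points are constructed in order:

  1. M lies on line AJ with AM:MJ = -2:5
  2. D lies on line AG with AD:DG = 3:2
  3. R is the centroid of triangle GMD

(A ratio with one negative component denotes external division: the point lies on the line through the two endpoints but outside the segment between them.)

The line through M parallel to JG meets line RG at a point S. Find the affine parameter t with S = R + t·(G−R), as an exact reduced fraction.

Assign J = (0, 0), G = (1, 0), A = (0, 1) — the answer is frame-independent, so this choice is without loss of generality.
1. M lies on line AJ with AM:MJ = -2:5 ⇒ M = (0, 5/3)
2. D lies on line AG with AD:DG = 3:2 ⇒ D = (3/5, 2/5)
3. R is the centroid of triangle GMD ⇒ R = (8/15, 31/45)
through M parallel to JG: direction (1, 0); meets RG at S = (-4/31, 5/3)
S = R + t·(G−R) with t = -44/31

t = -44/31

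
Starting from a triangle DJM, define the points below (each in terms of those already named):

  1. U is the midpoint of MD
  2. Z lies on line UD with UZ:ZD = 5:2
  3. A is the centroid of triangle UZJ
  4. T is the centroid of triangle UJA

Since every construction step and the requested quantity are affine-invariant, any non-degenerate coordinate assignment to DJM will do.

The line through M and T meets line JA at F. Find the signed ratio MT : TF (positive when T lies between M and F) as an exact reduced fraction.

Work in coordinates with D = (0, 0), J = (1, 0), M = (0, 1).
1. U is the midpoint of MD ⇒ U = (0, 1/2)
2. Z lies on line UD with UZ:ZD = 5:2 ⇒ Z = (0, 1/7)
3. A is the centroid of triangle UZJ ⇒ A = (1/3, 3/14)
4. T is the centroid of triangle UJA ⇒ T = (4/9, 5/21)
line MT meets JA at F = (19/39, 15/91)
T = M + t·(F−M) with t = 52/57, so MT:TF = 52/57:5/57

MT:TF = 52/5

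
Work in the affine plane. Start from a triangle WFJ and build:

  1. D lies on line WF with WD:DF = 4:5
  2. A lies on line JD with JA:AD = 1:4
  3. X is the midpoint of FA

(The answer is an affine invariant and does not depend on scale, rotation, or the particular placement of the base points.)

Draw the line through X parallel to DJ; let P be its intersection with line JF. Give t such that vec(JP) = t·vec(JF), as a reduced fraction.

Work in coordinates with W = (0, 0), F = (1, 0), J = (0, 1).
1. D lies on line WF with WD:DF = 4:5 ⇒ D = (4/9, 0)
2. A lies on line JD with JA:AD = 1:4 ⇒ A = (4/45, 4/5)
3. X is the midpoint of FA ⇒ X = (49/90, 2/5)
through X parallel to DJ: direction (-4/9, 1); meets JF at P = (1/2, 1/2)
P = J + t·(F−J) with t = 1/2

t = 1/2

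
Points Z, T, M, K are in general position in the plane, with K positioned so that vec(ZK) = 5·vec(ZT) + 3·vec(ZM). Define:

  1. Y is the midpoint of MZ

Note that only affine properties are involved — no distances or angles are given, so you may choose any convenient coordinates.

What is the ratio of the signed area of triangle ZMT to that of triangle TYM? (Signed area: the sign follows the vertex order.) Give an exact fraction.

[ZMT]:[TYM] = 2

Set Z = (0, 0), T = (1, 0), M = (0, 1), K = (5, 3); any affine frame gives the same invariant.
1. Y is the midpoint of MZ ⇒ Y = (0, 1/2)
2·[ZMT] = -1, 2·[TYM] = -1/2
[ZMT]:[TYM] = -1:-1/2 = 2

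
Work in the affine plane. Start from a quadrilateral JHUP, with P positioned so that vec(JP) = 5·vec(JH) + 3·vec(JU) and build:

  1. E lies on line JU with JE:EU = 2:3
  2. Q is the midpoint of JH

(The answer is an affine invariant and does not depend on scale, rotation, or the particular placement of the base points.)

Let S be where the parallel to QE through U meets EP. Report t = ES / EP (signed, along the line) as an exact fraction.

Set J = (0, 0), H = (1, 0), U = (0, 1), P = (5, 3); any affine frame gives the same invariant.
1. E lies on line JU with JE:EU = 2:3 ⇒ E = (0, 2/5)
2. Q is the midpoint of JH ⇒ Q = (1/2, 0)
through U parallel to QE: direction (-1/2, 2/5); meets EP at S = (5/11, 7/11)
S = E + t·(P−E) with t = 1/11

t = 1/11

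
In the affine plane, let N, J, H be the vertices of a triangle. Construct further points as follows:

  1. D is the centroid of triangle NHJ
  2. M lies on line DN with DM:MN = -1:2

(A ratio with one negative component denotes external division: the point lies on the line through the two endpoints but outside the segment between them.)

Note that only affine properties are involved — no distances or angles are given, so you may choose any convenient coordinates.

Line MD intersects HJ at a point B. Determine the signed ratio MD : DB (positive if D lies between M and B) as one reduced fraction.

MD:DB = -2

Set N = (0, 0), J = (1, 0), H = (0, 1); any affine frame gives the same invariant.
1. D is the centroid of triangle NHJ ⇒ D = (1/3, 1/3)
2. M lies on line DN with DM:MN = -1:2 ⇒ M = (2/3, 2/3)
line MD meets HJ at B = (1/2, 1/2)
D = M + t·(B−M) with t = 2, so MD:DB = 2:-1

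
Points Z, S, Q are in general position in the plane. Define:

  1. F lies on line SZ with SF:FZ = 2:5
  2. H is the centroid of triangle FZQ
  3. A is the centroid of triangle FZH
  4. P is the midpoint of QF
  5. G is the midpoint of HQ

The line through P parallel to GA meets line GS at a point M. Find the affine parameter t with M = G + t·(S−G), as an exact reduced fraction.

Assign Z = (0, 0), S = (1, 0), Q = (0, 1) — the answer is frame-independent, so this choice is without loss of generality.
1. F lies on line SZ with SF:FZ = 2:5 ⇒ F = (5/7, 0)
2. H is the centroid of triangle FZQ ⇒ H = (5/21, 1/3)
3. A is the centroid of triangle FZH ⇒ A = (20/63, 1/9)
4. P is the midpoint of QF ⇒ P = (5/14, 1/2)
5. G is the midpoint of HQ ⇒ G = (5/42, 2/3)
through P parallel to GA: direction (25/126, -5/9); meets GS at M = (275/756, 13/27)
M = G + t·(S−G) with t = 5/18

t = 5/18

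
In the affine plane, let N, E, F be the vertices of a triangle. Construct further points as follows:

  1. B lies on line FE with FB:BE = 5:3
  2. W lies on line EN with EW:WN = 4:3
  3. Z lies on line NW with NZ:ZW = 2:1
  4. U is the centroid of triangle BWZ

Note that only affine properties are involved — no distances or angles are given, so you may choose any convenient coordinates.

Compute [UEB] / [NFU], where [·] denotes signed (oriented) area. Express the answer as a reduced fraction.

Assign N = (0, 0), E = (1, 0), F = (0, 1) — the answer is frame-independent, so this choice is without loss of generality.
1. B lies on line FE with FB:BE = 5:3 ⇒ B = (5/8, 3/8)
2. W lies on line EN with EW:WN = 4:3 ⇒ W = (3/7, 0)
3. Z lies on line NW with NZ:ZW = 2:1 ⇒ Z = (2/7, 0)
4. U is the centroid of triangle BWZ ⇒ U = (25/56, 1/8)
2·[UEB] = 9/56, 2·[NFU] = -25/56
[UEB]:[NFU] = 9/56:-25/56 = -9/25

[UEB]:[NFU] = -9/25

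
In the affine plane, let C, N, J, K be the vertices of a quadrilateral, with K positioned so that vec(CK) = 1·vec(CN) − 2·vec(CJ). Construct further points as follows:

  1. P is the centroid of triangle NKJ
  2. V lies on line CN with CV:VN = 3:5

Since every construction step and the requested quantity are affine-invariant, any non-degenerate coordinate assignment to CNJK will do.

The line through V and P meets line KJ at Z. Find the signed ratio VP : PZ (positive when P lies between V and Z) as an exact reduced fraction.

VP:PZ = -13/16

Assign C = (0, 0), N = (1, 0), J = (0, 1), K = (1, -2) — the answer is frame-independent, so this choice is without loss of generality.
1. P is the centroid of triangle NKJ ⇒ P = (2/3, -1/3)
2. V lies on line CN with CV:VN = 3:5 ⇒ V = (3/8, 0)
line VP meets KJ at Z = (4/13, 1/13)
P = V + t·(Z−V) with t = -13/3, so VP:PZ = -13/3:16/3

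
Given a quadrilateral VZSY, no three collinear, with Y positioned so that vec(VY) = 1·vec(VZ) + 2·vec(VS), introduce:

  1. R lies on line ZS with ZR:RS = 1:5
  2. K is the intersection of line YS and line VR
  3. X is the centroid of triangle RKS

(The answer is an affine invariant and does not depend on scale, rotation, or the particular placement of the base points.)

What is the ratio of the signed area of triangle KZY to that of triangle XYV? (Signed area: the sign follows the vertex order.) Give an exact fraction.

Set V = (0, 0), Z = (1, 0), S = (0, 1), Y = (1, 2); any affine frame gives the same invariant.
1. R lies on line ZS with ZR:RS = 1:5 ⇒ R = (5/6, 1/6)
2. K is the intersection of line YS and line VR ⇒ K = (-5/4, -1/4)
3. X is the centroid of triangle RKS ⇒ X = (-5/36, 11/36)
2·[KZY] = 9/2, 2·[XYV] = -7/12
[KZY]:[XYV] = 9/2:-7/12 = -54/7

[KZY]:[XYV] = -54/7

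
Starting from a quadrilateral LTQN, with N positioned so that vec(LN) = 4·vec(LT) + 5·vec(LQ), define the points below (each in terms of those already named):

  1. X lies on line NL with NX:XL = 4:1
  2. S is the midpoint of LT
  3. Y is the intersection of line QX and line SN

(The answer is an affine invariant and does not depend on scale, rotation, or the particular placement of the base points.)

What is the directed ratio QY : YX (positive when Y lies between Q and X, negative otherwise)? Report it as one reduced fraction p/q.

Assign L = (0, 0), T = (1, 0), Q = (0, 1), N = (4, 5) — the answer is frame-independent, so this choice is without loss of generality.
1. X lies on line NL with NX:XL = 4:1 ⇒ X = (4/5, 1)
2. S is the midpoint of LT ⇒ S = (1/2, 0)
3. Y is the intersection of line QX and line SN ⇒ Y = (6/5, 1)
Y = Q + t·(X−Q) with t = 3/2, so QY:YX = t:(1−t) = 3/2:-1/2

QY:YX = -3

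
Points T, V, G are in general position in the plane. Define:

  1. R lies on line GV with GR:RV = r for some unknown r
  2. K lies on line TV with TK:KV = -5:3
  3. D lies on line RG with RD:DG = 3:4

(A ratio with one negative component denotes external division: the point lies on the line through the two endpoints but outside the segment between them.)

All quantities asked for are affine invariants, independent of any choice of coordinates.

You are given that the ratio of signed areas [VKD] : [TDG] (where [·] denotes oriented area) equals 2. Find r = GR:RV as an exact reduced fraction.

r = 3

Choose coordinates T = (0, 0), V = (1, 0), G = (0, 1).
1. With GR:RV = r, write λ = r/(r+1) so R = G + λ·(V−G); R is affine-linear in λ
2. K lies on line TV with TK:KV = -5:3 ⇒ K = (5/2, 0)
3. D lies on line RG with RD:DG = 3:4 ⇒ D is an affine combination of earlier points and hence also affine-linear in λ
Every point depending on R is an affine combination of R and λ-independent points, so each such coordinate is linear in λ; the λ² term in each signed area is a multiple of (V−G)×(V−G) = 0, so 2·[VKD] and 2·[TDG] are each linear in λ. Evaluating at λ=0 and λ=1:
  2·[VKD] = -6/7·λ + 3/2,   2·[TDG] = 4/7·λ
So [VKD]:[TDG] = (-6/7·λ + 3/2) / (4/7·λ). Setting this equal to 2:
  -6/7·λ + 3/2 = 2·(4/7·λ)  ⇒  λ = 3/4
Then r = λ/(1−λ) = (3/4)/(1/4) = 3. Check: with r = 3, R = (3/4, 1/4) and [VKD]:[TDG] = 2 as required.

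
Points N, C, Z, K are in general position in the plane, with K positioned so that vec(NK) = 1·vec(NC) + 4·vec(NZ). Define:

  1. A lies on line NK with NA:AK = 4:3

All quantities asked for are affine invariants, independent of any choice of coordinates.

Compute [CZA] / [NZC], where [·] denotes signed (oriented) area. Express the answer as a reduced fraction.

Choose coordinates N = (0, 0), C = (1, 0), Z = (0, 1), K = (1, 4).
1. A lies on line NK with NA:AK = 4:3 ⇒ A = (4/7, 16/7)
2·[CZA] = -13/7, 2·[NZC] = -1
[CZA]:[NZC] = -13/7:-1 = 13/7

[CZA]:[NZC] = 13/7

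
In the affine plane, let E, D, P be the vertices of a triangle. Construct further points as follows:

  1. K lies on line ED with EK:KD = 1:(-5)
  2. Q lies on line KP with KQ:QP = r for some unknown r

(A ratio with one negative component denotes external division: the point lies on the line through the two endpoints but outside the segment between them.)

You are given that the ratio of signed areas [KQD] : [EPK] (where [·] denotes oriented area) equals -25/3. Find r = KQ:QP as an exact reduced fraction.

Work in coordinates with E = (0, 0), D = (1, 0), P = (0, 1).
1. K lies on line ED with EK:KD = 1:(-5) ⇒ K = (-1/4, 0)
2. With KQ:QP = r, write λ = r/(r+1) so Q = K + λ·(P−K); Q is affine-linear in λ
Every point depending on Q is an affine combination of Q and λ-independent points, so each such coordinate is linear in λ; the λ² term in each signed area is a multiple of (P−K)×(P−K) = 0, so 2·[KQD] and 2·[EPK] are each linear in λ. Evaluating at λ=0 and λ=1:
  2·[KQD] = -5/4·λ,   2·[EPK] = 1/4
So [KQD]:[EPK] = (-5/4·λ) / (1/4). Setting this equal to -25/3:
  -5/4·λ = -25/3·(1/4)  ⇒  λ = 5/3
Then r = λ/(1−λ) = (5/3)/(-2/3) = -5/2. Check: with r = -5/2, Q = (1/6, 5/3) and [KQD]:[EPK] = -25/3 as required.

r = -5/2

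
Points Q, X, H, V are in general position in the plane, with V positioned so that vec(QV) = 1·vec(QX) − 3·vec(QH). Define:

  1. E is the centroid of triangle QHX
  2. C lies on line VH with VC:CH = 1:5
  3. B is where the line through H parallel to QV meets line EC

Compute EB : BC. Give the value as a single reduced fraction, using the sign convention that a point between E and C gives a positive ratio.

Choose coordinates Q = (0, 0), X = (1, 0), H = (0, 1), V = (1, -3).
1. E is the centroid of triangle QHX ⇒ E = (1/3, 1/3)
2. C lies on line VH with VC:CH = 1:5 ⇒ C = (5/6, -7/3)
3. B is where the line through H parallel to QV meets line EC ⇒ B = (10/21, -3/7)
B = E + t·(C−E) with t = 2/7, so EB:BC = t:(1−t) = 2/7:5/7

EB:BC = 2/5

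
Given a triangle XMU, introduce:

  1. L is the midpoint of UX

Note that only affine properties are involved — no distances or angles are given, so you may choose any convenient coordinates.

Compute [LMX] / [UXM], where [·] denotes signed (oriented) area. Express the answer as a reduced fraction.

[LMX]:[UXM] = -1/2

Choose coordinates X = (0, 0), M = (1, 0), U = (0, 1).
1. L is the midpoint of UX ⇒ L = (0, 1/2)
2·[LMX] = -1/2, 2·[UXM] = 1
[LMX]:[UXM] = -1/2:1 = -1/2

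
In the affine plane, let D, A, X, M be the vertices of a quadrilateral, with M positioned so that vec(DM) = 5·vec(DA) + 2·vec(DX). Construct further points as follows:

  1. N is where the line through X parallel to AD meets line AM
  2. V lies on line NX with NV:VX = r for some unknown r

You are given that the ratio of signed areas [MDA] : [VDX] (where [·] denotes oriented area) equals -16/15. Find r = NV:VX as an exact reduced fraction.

Work in coordinates with D = (0, 0), A = (1, 0), X = (0, 1), M = (5, 2).
1. N is where the line through X parallel to AD meets line AM ⇒ N = (3, 1)
2. With NV:VX = r, write λ = r/(r+1) so V = N + λ·(X−N); V is affine-linear in λ
Every point depending on V is an affine combination of V and λ-independent points, so each such coordinate is linear in λ; the λ² term in each signed area is a multiple of (X−N)×(X−N) = 0, so 2·[MDA] and 2·[VDX] are each linear in λ. Evaluating at λ=0 and λ=1:
  2·[MDA] = 2,   2·[VDX] = 3·λ − 3
So [MDA]:[VDX] = (2) / (3·λ − 3). Setting this equal to -16/15:
  2 = -16/15·(3·λ − 3)  ⇒  λ = 3/8
Then r = λ/(1−λ) = (3/8)/(5/8) = 3/5. Check: with r = 3/5, V = (15/8, 1) and [MDA]:[VDX] = -16/15 as required.

r = 3/5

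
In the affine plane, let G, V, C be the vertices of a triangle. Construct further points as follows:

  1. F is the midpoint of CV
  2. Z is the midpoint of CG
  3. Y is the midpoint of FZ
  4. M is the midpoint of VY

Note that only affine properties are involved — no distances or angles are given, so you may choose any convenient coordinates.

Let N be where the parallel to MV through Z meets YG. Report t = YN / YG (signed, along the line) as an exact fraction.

Work in coordinates with G = (0, 0), V = (1, 0), C = (0, 1).
1. F is the midpoint of CV ⇒ F = (1/2, 1/2)
2. Z is the midpoint of CG ⇒ Z = (0, 1/2)
3. Y is the midpoint of FZ ⇒ Y = (1/4, 1/2)
4. M is the midpoint of VY ⇒ M = (5/8, 1/4)
through Z parallel to MV: direction (3/8, -1/4); meets YG at N = (3/16, 3/8)
N = Y + t·(G−Y) with t = 1/4

t = 1/4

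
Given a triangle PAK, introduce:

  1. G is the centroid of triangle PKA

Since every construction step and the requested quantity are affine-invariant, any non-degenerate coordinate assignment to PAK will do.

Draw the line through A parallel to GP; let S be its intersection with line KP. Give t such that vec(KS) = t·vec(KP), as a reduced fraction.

t = 2

Assign P = (0, 0), A = (1, 0), K = (0, 1) — the answer is frame-independent, so this choice is without loss of generality.
1. G is the centroid of triangle PKA ⇒ G = (1/3, 1/3)
through A parallel to GP: direction (-1/3, -1/3); meets KP at S = (0, -1)
S = K + t·(P−K) with t = 2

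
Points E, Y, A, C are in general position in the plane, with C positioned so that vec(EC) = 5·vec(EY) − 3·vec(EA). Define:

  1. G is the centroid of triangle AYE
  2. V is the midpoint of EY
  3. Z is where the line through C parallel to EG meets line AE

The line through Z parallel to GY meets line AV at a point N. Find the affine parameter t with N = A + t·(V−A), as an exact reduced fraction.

Set E = (0, 0), Y = (1, 0), A = (0, 1), C = (5, -3); any affine frame gives the same invariant.
1. G is the centroid of triangle AYE ⇒ G = (1/3, 1/3)
2. V is the midpoint of EY ⇒ V = (1/2, 0)
3. Z is where the line through C parallel to EG meets line AE ⇒ Z = (0, -8)
through Z parallel to GY: direction (2/3, -1/3); meets AV at N = (6, -11)
N = A + t·(V−A) with t = 12

t = 12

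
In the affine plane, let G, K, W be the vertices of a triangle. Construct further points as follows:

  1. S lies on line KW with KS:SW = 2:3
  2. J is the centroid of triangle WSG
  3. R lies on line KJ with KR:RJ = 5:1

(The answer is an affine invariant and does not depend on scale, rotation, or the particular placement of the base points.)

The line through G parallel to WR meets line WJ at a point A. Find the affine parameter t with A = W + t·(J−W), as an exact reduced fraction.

Choose coordinates G = (0, 0), K = (1, 0), W = (0, 1).
1. S lies on line KW with KS:SW = 2:3 ⇒ S = (3/5, 2/5)
2. J is the centroid of triangle WSG ⇒ J = (1/5, 7/15)
3. R lies on line KJ with KR:RJ = 5:1 ⇒ R = (1/3, 7/18)
through G parallel to WR: direction (1/3, -11/18); meets WJ at A = (6/5, -11/5)
A = W + t·(J−W) with t = 6

t = 6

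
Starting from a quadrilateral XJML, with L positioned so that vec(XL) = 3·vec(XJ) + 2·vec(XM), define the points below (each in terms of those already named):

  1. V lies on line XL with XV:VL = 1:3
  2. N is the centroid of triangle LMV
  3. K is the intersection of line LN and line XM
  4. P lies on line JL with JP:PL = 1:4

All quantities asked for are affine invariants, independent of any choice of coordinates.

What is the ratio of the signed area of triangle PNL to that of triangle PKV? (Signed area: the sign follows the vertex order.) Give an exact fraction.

[PNL]:[PKV] = 154/3

Assign X = (0, 0), J = (1, 0), M = (0, 1), L = (3, 2) — the answer is frame-independent, so this choice is without loss of generality.
1. V lies on line XL with XV:VL = 1:3 ⇒ V = (3/4, 1/2)
2. N is the centroid of triangle LMV ⇒ N = (5/4, 7/6)
3. K is the intersection of line LN and line XM ⇒ K = (0, 4/7)
4. P lies on line JL with JP:PL = 1:4 ⇒ P = (7/5, 2/5)
2·[PNL] = -22/15, 2·[PKV] = -1/35
[PNL]:[PKV] = -22/15:-1/35 = 154/3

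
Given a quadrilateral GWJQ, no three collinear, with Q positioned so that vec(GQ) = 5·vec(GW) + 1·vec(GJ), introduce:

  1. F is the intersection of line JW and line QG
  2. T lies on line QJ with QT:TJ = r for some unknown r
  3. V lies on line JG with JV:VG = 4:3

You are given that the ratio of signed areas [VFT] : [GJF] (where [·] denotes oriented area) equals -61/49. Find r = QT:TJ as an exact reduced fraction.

Work in coordinates with G = (0, 0), W = (1, 0), J = (0, 1), Q = (5, 1).
1. F is the intersection of line JW and line QG ⇒ F = (5/6, 1/6)
2. With QT:TJ = r, write λ = r/(r+1) so T = Q + λ·(J−Q); T is affine-linear in λ
3. V lies on line JG with JV:VG = 4:3 ⇒ V = (0, 3/7)
Every point depending on T is an affine combination of T and λ-independent points, so each such coordinate is linear in λ; the λ² term in each signed area is a multiple of (J−Q)×(J−Q) = 0, so 2·[VFT] and 2·[GJF] are each linear in λ. Evaluating at λ=0 and λ=1:
  2·[VFT] = -55/42·λ + 25/14,   2·[GJF] = -5/6
So [VFT]:[GJF] = (-55/42·λ + 25/14) / (-5/6). Setting this equal to -61/49:
  -55/42·λ + 25/14 = -61/49·(-5/6)  ⇒  λ = 4/7
Then r = λ/(1−λ) = (4/7)/(3/7) = 4/3. Check: with r = 4/3, T = (15/7, 1) and [VFT]:[GJF] = -61/49 as required.

r = 4/3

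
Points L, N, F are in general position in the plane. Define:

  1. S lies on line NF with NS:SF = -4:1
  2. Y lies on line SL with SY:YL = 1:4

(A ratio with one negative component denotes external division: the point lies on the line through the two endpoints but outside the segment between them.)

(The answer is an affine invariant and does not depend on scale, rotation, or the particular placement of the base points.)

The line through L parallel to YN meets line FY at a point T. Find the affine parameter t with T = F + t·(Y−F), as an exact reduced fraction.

Assign L = (0, 0), N = (1, 0), F = (0, 1) — the answer is frame-independent, so this choice is without loss of generality.
1. S lies on line NF with NS:SF = -4:1 ⇒ S = (-1/3, 4/3)
2. Y lies on line SL with SY:YL = 1:4 ⇒ Y = (-4/15, 16/15)
through L parallel to YN: direction (19/15, -16/15); meets FY at T = (-76/45, 64/45)
T = F + t·(Y−F) with t = 19/3

t = 19/3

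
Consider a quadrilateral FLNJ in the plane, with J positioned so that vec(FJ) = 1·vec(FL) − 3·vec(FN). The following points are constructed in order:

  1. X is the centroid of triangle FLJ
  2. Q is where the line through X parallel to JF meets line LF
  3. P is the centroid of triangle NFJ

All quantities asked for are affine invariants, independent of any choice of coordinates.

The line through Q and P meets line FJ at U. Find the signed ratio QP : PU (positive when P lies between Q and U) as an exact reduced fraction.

QP:PU = 2

Work in coordinates with F = (0, 0), L = (1, 0), N = (0, 1), J = (1, -3).
1. X is the centroid of triangle FLJ ⇒ X = (2/3, -1)
2. Q is where the line through X parallel to JF meets line LF ⇒ Q = (1/3, 0)
3. P is the centroid of triangle NFJ ⇒ P = (1/3, -2/3)
line QP meets FJ at U = (1/3, -1)
P = Q + t·(U−Q) with t = 2/3, so QP:PU = 2/3:1/3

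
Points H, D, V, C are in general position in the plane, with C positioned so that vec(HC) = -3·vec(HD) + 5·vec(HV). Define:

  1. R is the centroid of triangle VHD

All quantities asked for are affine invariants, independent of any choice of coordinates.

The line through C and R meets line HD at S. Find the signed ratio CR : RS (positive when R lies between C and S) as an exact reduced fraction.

Work in coordinates with H = (0, 0), D = (1, 0), V = (0, 1), C = (-3, 5).
1. R is the centroid of triangle VHD ⇒ R = (1/3, 1/3)
line CR meets HD at S = (4/7, 0)
R = C + t·(S−C) with t = 14/15, so CR:RS = 14/15:1/15

CR:RS = 14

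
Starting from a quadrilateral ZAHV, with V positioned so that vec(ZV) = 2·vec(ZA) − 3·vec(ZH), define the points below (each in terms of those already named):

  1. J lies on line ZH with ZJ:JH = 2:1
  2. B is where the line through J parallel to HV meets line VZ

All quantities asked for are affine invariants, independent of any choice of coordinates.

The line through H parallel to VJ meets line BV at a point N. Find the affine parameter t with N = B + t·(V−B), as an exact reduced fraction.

Choose coordinates Z = (0, 0), A = (1, 0), H = (0, 1), V = (2, -3).
1. J lies on line ZH with ZJ:JH = 2:1 ⇒ J = (0, 2/3)
2. B is where the line through J parallel to HV meets line VZ ⇒ B = (4/3, -2)
through H parallel to VJ: direction (-2, 11/3); meets BV at N = (3, -9/2)
N = B + t·(V−B) with t = 5/2

t = 5/2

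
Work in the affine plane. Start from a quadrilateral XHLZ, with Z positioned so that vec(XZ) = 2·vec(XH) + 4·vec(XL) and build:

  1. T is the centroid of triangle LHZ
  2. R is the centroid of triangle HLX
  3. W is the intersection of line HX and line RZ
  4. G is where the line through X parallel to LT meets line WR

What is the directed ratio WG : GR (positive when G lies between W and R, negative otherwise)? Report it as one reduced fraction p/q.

WG:GR = 12/11

Set X = (0, 0), H = (1, 0), L = (0, 1), Z = (2, 4); any affine frame gives the same invariant.
1. T is the centroid of triangle LHZ ⇒ T = (1, 5/3)
2. R is the centroid of triangle HLX ⇒ R = (1/3, 1/3)
3. W is the intersection of line HX and line RZ ⇒ W = (2/11, 0)
4. G is where the line through X parallel to LT meets line WR ⇒ G = (6/23, 4/23)
G = W + t·(R−W) with t = 12/23, so WG:GR = t:(1−t) = 12/23:11/23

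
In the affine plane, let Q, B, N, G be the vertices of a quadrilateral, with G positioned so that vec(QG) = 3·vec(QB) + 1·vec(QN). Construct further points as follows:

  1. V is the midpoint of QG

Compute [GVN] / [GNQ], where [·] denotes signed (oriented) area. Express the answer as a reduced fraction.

[GVN]:[GNQ] = -1/2

Work in coordinates with Q = (0, 0), B = (1, 0), N = (0, 1), G = (3, 1).
1. V is the midpoint of QG ⇒ V = (3/2, 1/2)
2·[GVN] = -3/2, 2·[GNQ] = 3
[GVN]:[GNQ] = -3/2:3 = -1/2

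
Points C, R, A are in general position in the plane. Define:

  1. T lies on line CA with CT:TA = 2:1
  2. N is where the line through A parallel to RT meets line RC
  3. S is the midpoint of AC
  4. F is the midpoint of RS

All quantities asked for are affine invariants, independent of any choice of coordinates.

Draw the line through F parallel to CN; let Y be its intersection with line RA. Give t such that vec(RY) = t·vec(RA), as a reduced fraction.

Work in coordinates with C = (0, 0), R = (1, 0), A = (0, 1).
1. T lies on line CA with CT:TA = 2:1 ⇒ T = (0, 2/3)
2. N is where the line through A parallel to RT meets line RC ⇒ N = (3/2, 0)
3. S is the midpoint of AC ⇒ S = (0, 1/2)
4. F is the midpoint of RS ⇒ F = (1/2, 1/4)
through F parallel to CN: direction (3/2, 0); meets RA at Y = (3/4, 1/4)
Y = R + t·(A−R) with t = 1/4

t = 1/4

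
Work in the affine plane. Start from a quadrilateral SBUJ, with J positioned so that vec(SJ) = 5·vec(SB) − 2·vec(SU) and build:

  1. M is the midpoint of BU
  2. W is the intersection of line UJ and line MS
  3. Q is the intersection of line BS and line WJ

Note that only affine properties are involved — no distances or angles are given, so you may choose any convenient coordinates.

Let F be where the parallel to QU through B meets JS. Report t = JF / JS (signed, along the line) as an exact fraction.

t = 2/5

Assign S = (0, 0), B = (1, 0), U = (0, 1), J = (5, -2) — the answer is frame-independent, so this choice is without loss of generality.
1. M is the midpoint of BU ⇒ M = (1/2, 1/2)
2. W is the intersection of line UJ and line MS ⇒ W = (5/8, 5/8)
3. Q is the intersection of line BS and line WJ ⇒ Q = (5/3, 0)
through B parallel to QU: direction (-5/3, 1); meets JS at F = (3, -6/5)
F = J + t·(S−J) with t = 2/5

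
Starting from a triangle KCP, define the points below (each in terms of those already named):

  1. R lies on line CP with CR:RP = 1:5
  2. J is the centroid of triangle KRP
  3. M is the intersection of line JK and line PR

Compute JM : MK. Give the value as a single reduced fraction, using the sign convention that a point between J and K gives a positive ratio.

JM:MK = -1/3

Assign K = (0, 0), C = (1, 0), P = (0, 1) — the answer is frame-independent, so this choice is without loss of generality.
1. R lies on line CP with CR:RP = 1:5 ⇒ R = (5/6, 1/6)
2. J is the centroid of triangle KRP ⇒ J = (5/18, 7/18)
3. M is the intersection of line JK and line PR ⇒ M = (5/12, 7/12)
M = J + t·(K−J) with t = -1/2, so JM:MK = t:(1−t) = -1/2:3/2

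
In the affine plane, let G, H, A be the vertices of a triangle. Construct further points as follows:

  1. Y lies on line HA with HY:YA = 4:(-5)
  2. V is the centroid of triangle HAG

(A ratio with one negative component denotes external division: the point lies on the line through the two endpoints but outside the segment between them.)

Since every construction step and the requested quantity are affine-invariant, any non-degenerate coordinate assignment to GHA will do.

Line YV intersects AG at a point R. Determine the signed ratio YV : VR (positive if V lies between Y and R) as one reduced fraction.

Assign G = (0, 0), H = (1, 0), A = (0, 1) — the answer is frame-independent, so this choice is without loss of generality.
1. Y lies on line HA with HY:YA = 4:(-5) ⇒ Y = (5, -4)
2. V is the centroid of triangle HAG ⇒ V = (1/3, 1/3)
line YV meets AG at R = (0, 9/14)
V = Y + t·(R−Y) with t = 14/15, so YV:VR = 14/15:1/15

YV:VR = 14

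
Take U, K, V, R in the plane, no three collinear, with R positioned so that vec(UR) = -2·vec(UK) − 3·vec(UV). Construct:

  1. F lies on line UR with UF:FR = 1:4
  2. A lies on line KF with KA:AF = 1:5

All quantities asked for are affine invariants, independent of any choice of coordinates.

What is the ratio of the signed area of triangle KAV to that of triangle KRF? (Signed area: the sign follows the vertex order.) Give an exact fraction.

[KAV]:[KRF] = 5/36

Assign U = (0, 0), K = (1, 0), V = (0, 1), R = (-2, -3) — the answer is frame-independent, so this choice is without loss of generality.
1. F lies on line UR with UF:FR = 1:4 ⇒ F = (-2/5, -3/5)
2. A lies on line KF with KA:AF = 1:5 ⇒ A = (23/30, -1/10)
2·[KAV] = -1/3, 2·[KRF] = -12/5
[KAV]:[KRF] = -1/3:-12/5 = 5/36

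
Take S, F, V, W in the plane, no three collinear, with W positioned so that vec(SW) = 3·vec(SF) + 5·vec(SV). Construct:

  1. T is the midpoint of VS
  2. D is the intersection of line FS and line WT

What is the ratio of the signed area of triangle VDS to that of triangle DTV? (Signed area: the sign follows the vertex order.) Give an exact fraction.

[VDS]:[DTV] = 2

Work in coordinates with S = (0, 0), F = (1, 0), V = (0, 1), W = (3, 5).
1. T is the midpoint of VS ⇒ T = (0, 1/2)
2. D is the intersection of line FS and line WT ⇒ D = (-1/3, 0)
2·[VDS] = 1/3, 2·[DTV] = 1/6
[VDS]:[DTV] = 1/3:1/6 = 2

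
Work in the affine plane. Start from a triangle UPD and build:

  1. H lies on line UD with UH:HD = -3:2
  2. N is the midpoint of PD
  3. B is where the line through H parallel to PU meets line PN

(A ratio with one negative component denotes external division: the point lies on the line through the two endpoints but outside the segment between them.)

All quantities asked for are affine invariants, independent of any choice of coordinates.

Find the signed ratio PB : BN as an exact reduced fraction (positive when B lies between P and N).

Choose coordinates U = (0, 0), P = (1, 0), D = (0, 1).
1. H lies on line UD with UH:HD = -3:2 ⇒ H = (0, 3)
2. N is the midpoint of PD ⇒ N = (1/2, 1/2)
3. B is where the line through H parallel to PU meets line PN ⇒ B = (-2, 3)
B = P + t·(N−P) with t = 6, so PB:BN = t:(1−t) = 6:-5

PB:BN = -6/5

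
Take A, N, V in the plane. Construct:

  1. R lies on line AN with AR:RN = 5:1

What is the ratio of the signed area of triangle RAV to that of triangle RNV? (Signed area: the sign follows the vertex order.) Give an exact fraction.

[RAV]:[RNV] = -5

Choose coordinates A = (0, 0), N = (1, 0), V = (0, 1).
1. R lies on line AN with AR:RN = 5:1 ⇒ R = (5/6, 0)
2·[RAV] = -5/6, 2·[RNV] = 1/6
[RAV]:[RNV] = -5/6:1/6 = -5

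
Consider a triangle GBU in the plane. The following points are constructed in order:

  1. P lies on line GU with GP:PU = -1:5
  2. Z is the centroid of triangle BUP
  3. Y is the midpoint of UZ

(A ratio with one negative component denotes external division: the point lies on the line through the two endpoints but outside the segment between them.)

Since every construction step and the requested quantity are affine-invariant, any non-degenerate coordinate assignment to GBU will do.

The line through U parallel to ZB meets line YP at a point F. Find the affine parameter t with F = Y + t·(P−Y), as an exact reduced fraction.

t = -1/3

Set G = (0, 0), B = (1, 0), U = (0, 1); any affine frame gives the same invariant.
1. P lies on line GU with GP:PU = -1:5 ⇒ P = (0, -1/4)
2. Z is the centroid of triangle BUP ⇒ Z = (1/3, 1/4)
3. Y is the midpoint of UZ ⇒ Y = (1/6, 5/8)
through U parallel to ZB: direction (2/3, -1/4); meets YP at F = (2/9, 11/12)
F = Y + t·(P−Y) with t = -1/3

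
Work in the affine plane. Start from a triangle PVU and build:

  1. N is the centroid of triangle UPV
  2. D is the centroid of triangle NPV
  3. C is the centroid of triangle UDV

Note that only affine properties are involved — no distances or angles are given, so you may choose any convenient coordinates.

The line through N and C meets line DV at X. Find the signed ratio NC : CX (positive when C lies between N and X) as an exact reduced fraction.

NC:CX = -1/4

Set P = (0, 0), V = (1, 0), U = (0, 1); any affine frame gives the same invariant.
1. N is the centroid of triangle UPV ⇒ N = (1/3, 1/3)
2. D is the centroid of triangle NPV ⇒ D = (4/9, 1/9)
3. C is the centroid of triangle UDV ⇒ C = (13/27, 10/27)
line NC meets DV at X = (-1/9, 2/9)
C = N + t·(X−N) with t = -1/3, so NC:CX = -1/3:4/3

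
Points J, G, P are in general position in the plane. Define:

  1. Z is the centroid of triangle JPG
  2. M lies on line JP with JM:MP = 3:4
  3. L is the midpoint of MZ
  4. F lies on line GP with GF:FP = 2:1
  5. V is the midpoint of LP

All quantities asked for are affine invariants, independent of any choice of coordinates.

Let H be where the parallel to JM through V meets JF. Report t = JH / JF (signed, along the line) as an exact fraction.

Assign J = (0, 0), G = (1, 0), P = (0, 1) — the answer is frame-independent, so this choice is without loss of generality.
1. Z is the centroid of triangle JPG ⇒ Z = (1/3, 1/3)
2. M lies on line JP with JM:MP = 3:4 ⇒ M = (0, 3/7)
3. L is the midpoint of MZ ⇒ L = (1/6, 8/21)
4. F lies on line GP with GF:FP = 2:1 ⇒ F = (1/3, 2/3)
5. V is the midpoint of LP ⇒ V = (1/12, 29/42)
through V parallel to JM: direction (0, 3/7); meets JF at H = (1/12, 1/6)
H = J + t·(F−J) with t = 1/4

t = 1/4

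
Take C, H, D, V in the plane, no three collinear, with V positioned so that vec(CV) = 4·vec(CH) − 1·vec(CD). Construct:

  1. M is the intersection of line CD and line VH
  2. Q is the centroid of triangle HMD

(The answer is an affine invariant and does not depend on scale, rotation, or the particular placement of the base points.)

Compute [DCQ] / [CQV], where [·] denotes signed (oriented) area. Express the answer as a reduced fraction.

Choose coordinates C = (0, 0), H = (1, 0), D = (0, 1), V = (4, -1).
1. M is the intersection of line CD and line VH ⇒ M = (0, 1/3)
2. Q is the centroid of triangle HMD ⇒ Q = (1/3, 4/9)
2·[DCQ] = 1/3, 2·[CQV] = -19/9
[DCQ]:[CQV] = 1/3:-19/9 = -3/19

[DCQ]:[CQV] = -3/19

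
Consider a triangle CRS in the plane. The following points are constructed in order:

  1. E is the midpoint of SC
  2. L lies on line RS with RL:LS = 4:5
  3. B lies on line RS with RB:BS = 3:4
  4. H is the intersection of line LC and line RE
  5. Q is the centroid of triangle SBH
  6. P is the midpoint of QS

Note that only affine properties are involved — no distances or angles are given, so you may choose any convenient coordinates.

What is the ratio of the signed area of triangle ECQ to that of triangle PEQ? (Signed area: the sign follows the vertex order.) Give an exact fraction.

Assign C = (0, 0), R = (1, 0), S = (0, 1) — the answer is frame-independent, so this choice is without loss of generality.
1. E is the midpoint of SC ⇒ E = (0, 1/2)
2. L lies on line RS with RL:LS = 4:5 ⇒ L = (5/9, 4/9)
3. B lies on line RS with RB:BS = 3:4 ⇒ B = (4/7, 3/7)
4. H is the intersection of line LC and line RE ⇒ H = (5/13, 4/13)
5. Q is the centroid of triangle SBH ⇒ Q = (29/91, 158/273)
6. P is the midpoint of QS ⇒ P = (29/182, 431/546)
2·[ECQ] = 29/182, 2·[PEQ] = 29/364
[ECQ]:[PEQ] = 29/182:29/364 = 2

[ECQ]:[PEQ] = 2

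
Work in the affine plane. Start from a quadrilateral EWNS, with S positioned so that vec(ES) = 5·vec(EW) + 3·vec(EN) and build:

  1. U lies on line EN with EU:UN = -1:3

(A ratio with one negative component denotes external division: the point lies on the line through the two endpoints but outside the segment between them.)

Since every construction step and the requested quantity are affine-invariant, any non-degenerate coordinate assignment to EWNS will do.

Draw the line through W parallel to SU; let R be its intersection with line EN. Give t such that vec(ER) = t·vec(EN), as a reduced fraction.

Work in coordinates with E = (0, 0), W = (1, 0), N = (0, 1), S = (5, 3).
1. U lies on line EN with EU:UN = -1:3 ⇒ U = (0, -1/2)
through W parallel to SU: direction (-5, -7/2); meets EN at R = (0, -7/10)
R = E + t·(N−E) with t = -7/10

t = -7/10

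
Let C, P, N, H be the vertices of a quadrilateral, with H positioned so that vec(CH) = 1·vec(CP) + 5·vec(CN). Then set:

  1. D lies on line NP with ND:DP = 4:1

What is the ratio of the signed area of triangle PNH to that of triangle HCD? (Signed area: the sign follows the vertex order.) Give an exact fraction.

Work in coordinates with C = (0, 0), P = (1, 0), N = (0, 1), H = (1, 5).
1. D lies on line NP with ND:DP = 4:1 ⇒ D = (4/5, 1/5)
2·[PNH] = -5, 2·[HCD] = 19/5
[PNH]:[HCD] = -5:19/5 = -25/19

[PNH]:[HCD] = -25/19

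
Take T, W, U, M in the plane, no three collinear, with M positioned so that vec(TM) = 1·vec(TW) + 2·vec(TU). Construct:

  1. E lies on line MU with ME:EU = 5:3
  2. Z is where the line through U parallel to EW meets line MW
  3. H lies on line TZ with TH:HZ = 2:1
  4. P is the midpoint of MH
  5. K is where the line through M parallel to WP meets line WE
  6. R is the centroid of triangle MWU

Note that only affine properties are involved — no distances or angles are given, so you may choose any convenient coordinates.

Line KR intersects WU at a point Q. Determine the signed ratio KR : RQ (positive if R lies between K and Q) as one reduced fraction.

Assign T = (0, 0), W = (1, 0), U = (0, 1), M = (1, 2) — the answer is frame-independent, so this choice is without loss of generality.
1. E lies on line MU with ME:EU = 5:3 ⇒ E = (3/8, 11/8)
2. Z is where the line through U parallel to EW meets line MW ⇒ Z = (1, -6/5)
3. H lies on line TZ with TH:HZ = 2:1 ⇒ H = (2/3, -4/5)
4. P is the midpoint of MH ⇒ P = (5/6, 3/5)
5. K is where the line through M parallel to WP meets line WE ⇒ K = (17/7, -22/7)
6. R is the centroid of triangle MWU ⇒ R = (2/3, 1)
line KR meets WU at Q = (29/25, -4/25)
R = K + t·(Q−K) with t = 25/18, so KR:RQ = 25/18:-7/18

KR:RQ = -25/7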